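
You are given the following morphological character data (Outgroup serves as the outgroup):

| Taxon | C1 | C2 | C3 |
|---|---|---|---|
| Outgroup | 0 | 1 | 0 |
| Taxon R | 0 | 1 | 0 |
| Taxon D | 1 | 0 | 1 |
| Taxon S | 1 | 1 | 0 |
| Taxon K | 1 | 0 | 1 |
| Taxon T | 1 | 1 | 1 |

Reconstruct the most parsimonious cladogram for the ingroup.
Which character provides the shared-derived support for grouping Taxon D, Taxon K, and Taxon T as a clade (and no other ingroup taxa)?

C3

Character polarity is set by the outgroup: the derived state is whichever differs from the outgroup's state, so for C2 the derived state is '0', and for the remaining characters it is '1'.
C1: derived state '1' in Taxon D, Taxon K, Taxon S, and Taxon T only — synapomorphy for {Taxon D, Taxon K, Taxon S, Taxon T}.
Only Taxon D and Taxon K show the derived state '0' for C2, supporting them as a clade.
Only Taxon D, Taxon K, and Taxon T show the derived state '1' for C3, supporting them as a clade.
Most parsimonious ingroup topology: (Taxon R,(((Taxon D,Taxon K),Taxon T),Taxon S)).
The clade {Taxon D, Taxon K, Taxon T} is supported by C3: its derived state '1' occurs in exactly those taxa and in no other taxon (including the outgroup).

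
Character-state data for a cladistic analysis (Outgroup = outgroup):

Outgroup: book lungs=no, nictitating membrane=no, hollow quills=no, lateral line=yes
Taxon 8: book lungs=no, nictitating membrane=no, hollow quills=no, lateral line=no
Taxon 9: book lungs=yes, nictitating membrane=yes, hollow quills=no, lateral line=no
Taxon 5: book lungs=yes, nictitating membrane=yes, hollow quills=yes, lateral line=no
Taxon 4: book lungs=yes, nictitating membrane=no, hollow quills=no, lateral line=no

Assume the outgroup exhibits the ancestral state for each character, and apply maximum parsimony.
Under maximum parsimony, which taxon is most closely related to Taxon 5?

Character polarity is set by the outgroup: the derived state is whichever differs from the outgroup's state, so for lateral line the derived state is 'no', and for the remaining characters it is 'yes'.
book lungs (derived state 'yes') is shared by Taxon 4, Taxon 5, and Taxon 9 — a synapomorphy uniting that clade.
Only Taxon 5 and Taxon 9 show the derived state 'yes' for nictitating membrane, supporting them as a clade.
hollow quills: derived state 'yes' in Taxon 5 only — an autapomorphy, so it tells us nothing about relationships among taxa.
All ingroup taxa share the derived state 'no' for lateral line; it defines the ingroup but does not resolve relationships within it.
Most parsimonious ingroup topology: (Taxon 8,((Taxon 9,Taxon 5),Taxon 4)).
Taxon 5 and Taxon 9 form a cherry on this tree, so they are sister taxa.

Taxon 9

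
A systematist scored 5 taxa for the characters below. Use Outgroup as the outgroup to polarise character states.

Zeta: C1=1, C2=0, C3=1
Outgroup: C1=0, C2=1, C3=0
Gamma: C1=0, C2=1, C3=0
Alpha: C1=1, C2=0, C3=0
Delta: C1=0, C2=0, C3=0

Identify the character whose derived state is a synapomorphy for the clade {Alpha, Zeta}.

Character polarity is set by the outgroup: the derived state is whichever differs from the outgroup's state, so for C2 the derived state is '0', and for the remaining characters it is '1'.
C1 (derived state '1') is shared by Alpha and Zeta — a synapomorphy uniting that clade.
C2 (derived state '0') is shared by Alpha, Delta, and Zeta — a synapomorphy uniting that clade.
C3 (derived state '1') is unique to Zeta (autapomorphy; uninformative for grouping).
Most parsimonious ingroup topology: ((Delta,(Zeta,Alpha)),Gamma).
The clade {Alpha, Zeta} is supported by C1: its derived state '1' occurs in exactly those taxa and in no other taxon (including the outgroup).

C1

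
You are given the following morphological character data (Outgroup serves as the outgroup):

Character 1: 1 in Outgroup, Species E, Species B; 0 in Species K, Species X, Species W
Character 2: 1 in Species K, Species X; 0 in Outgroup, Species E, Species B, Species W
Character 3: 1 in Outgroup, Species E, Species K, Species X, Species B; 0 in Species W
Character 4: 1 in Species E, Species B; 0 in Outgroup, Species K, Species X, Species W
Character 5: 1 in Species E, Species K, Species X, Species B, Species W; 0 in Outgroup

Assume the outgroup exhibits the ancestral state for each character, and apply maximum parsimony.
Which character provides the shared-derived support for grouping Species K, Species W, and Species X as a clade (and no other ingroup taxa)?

Character 1

Character polarity is set by the outgroup: the derived state is whichever differs from the outgroup's state, so for Character 1, Character 3 the derived state is '0', and for the remaining characters it is '1'.
Character 1 (derived state '0') is shared by Species K, Species W, and Species X — a synapomorphy uniting that clade.
Character 2 (derived state '1') is shared by Species K and Species X — a synapomorphy uniting that clade.
Character 3 (derived state '0') is unique to Species W (autapomorphy; uninformative for grouping).
Only Species B and Species E show the derived state '1' for Character 4, supporting them as a clade.
All ingroup taxa share the derived state '1' for Character 5; it defines the ingroup but does not resolve relationships within it.
Most parsimonious ingroup topology: ((Species E,Species B),((Species K,Species X),Species W)).
The clade {Species K, Species W, Species X} is supported by Character 1: its derived state '0' occurs in exactly those taxa and in no other taxon (including the outgroup).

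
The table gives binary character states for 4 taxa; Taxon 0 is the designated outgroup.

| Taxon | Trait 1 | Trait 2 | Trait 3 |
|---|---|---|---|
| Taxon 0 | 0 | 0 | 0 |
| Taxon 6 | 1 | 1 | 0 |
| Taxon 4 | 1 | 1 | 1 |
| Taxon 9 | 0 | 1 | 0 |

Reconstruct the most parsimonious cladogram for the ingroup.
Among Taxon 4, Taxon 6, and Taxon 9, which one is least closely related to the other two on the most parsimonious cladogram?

The outgroup has state '0' for every character, so '1' is the derived state throughout.
Only Taxon 4 and Taxon 6 show the derived state '1' for Trait 1, supporting them as a clade.
Trait 2 (derived state '1') is shared by all ingroup taxa — unites the whole ingroup.
Trait 3 (derived state '1') is unique to Taxon 4 (autapomorphy; uninformative for grouping).
Most parsimonious ingroup topology: ((Taxon 6,Taxon 4),Taxon 9).
Taxon 4 and Taxon 6 share a more recent common ancestor with each other than either does with Taxon 9, so Taxon 9 is the least closely related of the three.

Taxon 9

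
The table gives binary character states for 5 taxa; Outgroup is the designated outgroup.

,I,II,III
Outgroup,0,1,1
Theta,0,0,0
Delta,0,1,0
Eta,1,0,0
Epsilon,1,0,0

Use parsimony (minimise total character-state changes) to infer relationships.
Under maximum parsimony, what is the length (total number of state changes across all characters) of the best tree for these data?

3

Character polarity is set by the outgroup: the derived state is whichever differs from the outgroup's state, so for II, III the derived state is '0', and for the remaining characters it is '1'.
Only Epsilon and Eta show the derived state '1' for I, supporting them as a clade.
Only Epsilon, Eta, and Theta show the derived state '0' for II, supporting them as a clade.
All ingroup taxa share the derived state '0' for III; it defines the ingroup but does not resolve relationships within it.
Most parsimonious ingroup topology: ((Theta,(Eta,Epsilon)),Delta).
Changes per character on this tree: I: 1; II: 1; III: 1.
Total = 3.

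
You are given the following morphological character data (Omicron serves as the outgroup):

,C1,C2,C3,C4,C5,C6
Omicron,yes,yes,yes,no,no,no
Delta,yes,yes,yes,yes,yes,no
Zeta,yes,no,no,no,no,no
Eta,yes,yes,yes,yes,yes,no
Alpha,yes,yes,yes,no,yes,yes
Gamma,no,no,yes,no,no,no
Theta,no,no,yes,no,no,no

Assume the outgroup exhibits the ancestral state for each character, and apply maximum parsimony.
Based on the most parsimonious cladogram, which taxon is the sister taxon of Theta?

Gamma

Character polarity is set by the outgroup: the derived state is whichever differs from the outgroup's state, so for C1, C2, C3 the derived state is 'no', and for the remaining characters it is 'yes'.
Only Gamma and Theta show the derived state 'no' for C1, supporting them as a clade.
Only Gamma, Theta, and Zeta show the derived state 'no' for C2, supporting them as a clade.
C3: derived state 'no' in Zeta only — an autapomorphy, so it tells us nothing about relationships among taxa.
C4 (derived state 'yes') is shared by Delta and Eta — a synapomorphy uniting that clade.
Only Alpha, Delta, and Eta show the derived state 'yes' for C5, supporting them as a clade.
C6: derived state 'yes' in Alpha only — an autapomorphy, so it tells us nothing about relationships among taxa.
Most parsimonious ingroup topology: (((Delta,Eta),Alpha),((Theta,Gamma),Zeta)).
Theta and Gamma form a cherry on this tree, so they are sister taxa.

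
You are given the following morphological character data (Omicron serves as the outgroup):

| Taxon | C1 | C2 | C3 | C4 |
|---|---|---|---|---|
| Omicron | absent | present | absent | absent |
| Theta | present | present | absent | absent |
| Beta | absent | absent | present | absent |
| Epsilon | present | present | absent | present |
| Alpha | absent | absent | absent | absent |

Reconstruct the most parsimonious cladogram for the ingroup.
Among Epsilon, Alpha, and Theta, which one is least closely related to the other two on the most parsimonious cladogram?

Alpha

Character polarity is set by the outgroup: the derived state is whichever differs from the outgroup's state, so for C2 the derived state is 'absent', and for the remaining characters it is 'present'.
Only Epsilon and Theta show the derived state 'present' for C1, supporting them as a clade.
Only Alpha and Beta show the derived state 'absent' for C2, supporting them as a clade.
C3 (derived state 'present') is unique to Beta (autapomorphy; uninformative for grouping).
C4 (derived state 'present') is unique to Epsilon (autapomorphy; uninformative for grouping).
Most parsimonious ingroup topology: ((Theta,Epsilon),(Beta,Alpha)).
Theta and Epsilon share a more recent common ancestor with each other than either does with Alpha, so Alpha is the least closely related of the three.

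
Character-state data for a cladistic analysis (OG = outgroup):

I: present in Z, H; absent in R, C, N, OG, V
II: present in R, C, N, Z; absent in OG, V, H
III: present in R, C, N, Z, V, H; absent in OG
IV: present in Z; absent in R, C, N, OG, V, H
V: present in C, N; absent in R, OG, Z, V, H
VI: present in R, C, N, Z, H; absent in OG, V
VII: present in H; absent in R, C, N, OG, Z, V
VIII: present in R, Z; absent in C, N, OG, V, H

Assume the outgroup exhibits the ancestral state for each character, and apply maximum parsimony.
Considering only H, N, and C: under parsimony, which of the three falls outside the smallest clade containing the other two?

The outgroup has state 'absent' for every character, so 'present' is the derived state throughout.
I (state 'present') occurs in H and Z but conflicts with the nesting implied by the other characters — most parsimoniously interpreted as homoplasy.
II: derived state 'present' in C, N, R, and Z only — synapomorphy for {C, N, R, Z}.
III (derived state 'present') is shared by all ingroup taxa — unites the whole ingroup.
IV (derived state 'present') is unique to Z (autapomorphy; uninformative for grouping).
V: derived state 'present' in C and N only — synapomorphy for {C, N}.
VI: derived state 'present' in C, H, N, R, and Z only — synapomorphy for {C, H, N, R, Z}.
VII (derived state 'present') is unique to H (autapomorphy; uninformative for grouping).
VIII (derived state 'present') is shared by R and Z — a synapomorphy uniting that clade.
Most parsimonious ingroup topology: ((((Z,R),(C,N)),H),V).
N and C share a more recent common ancestor with each other than either does with H, so H is the least closely related of the three.

H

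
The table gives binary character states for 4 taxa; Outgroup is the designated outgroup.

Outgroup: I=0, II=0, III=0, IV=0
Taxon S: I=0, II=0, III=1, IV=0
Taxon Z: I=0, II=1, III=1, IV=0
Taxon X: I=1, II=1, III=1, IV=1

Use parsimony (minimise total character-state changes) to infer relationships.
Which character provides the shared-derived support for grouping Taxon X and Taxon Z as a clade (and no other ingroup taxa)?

The outgroup has state '0' for every character, so '1' is the derived state throughout.
I (derived state '1') is unique to Taxon X (autapomorphy; uninformative for grouping).
II: derived state '1' in Taxon X and Taxon Z only — synapomorphy for {Taxon X, Taxon Z}.
All ingroup taxa share the derived state '1' for III; it defines the ingroup but does not resolve relationships within it.
IV (derived state '1') is unique to Taxon X (autapomorphy; uninformative for grouping).
Most parsimonious ingroup topology: (Taxon S,(Taxon Z,Taxon X)).
The clade {Taxon X, Taxon Z} is supported by II: its derived state '1' occurs in exactly those taxa and in no other taxon (including the outgroup).

II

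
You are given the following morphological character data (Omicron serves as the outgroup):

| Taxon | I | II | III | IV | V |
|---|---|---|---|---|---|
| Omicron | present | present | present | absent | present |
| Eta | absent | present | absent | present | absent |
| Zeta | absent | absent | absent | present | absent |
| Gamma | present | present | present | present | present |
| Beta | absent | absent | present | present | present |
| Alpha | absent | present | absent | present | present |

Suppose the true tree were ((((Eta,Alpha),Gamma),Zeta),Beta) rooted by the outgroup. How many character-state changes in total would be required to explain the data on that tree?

9

Map each character onto ((((Eta,Alpha),Gamma),Zeta),Beta) (rooted by Omicron) and count the minimum state changes it requires (Fitch parsimony):
I: 2; II: 2; III: 2; IV: 1; V: 2.
Total tree length = 9.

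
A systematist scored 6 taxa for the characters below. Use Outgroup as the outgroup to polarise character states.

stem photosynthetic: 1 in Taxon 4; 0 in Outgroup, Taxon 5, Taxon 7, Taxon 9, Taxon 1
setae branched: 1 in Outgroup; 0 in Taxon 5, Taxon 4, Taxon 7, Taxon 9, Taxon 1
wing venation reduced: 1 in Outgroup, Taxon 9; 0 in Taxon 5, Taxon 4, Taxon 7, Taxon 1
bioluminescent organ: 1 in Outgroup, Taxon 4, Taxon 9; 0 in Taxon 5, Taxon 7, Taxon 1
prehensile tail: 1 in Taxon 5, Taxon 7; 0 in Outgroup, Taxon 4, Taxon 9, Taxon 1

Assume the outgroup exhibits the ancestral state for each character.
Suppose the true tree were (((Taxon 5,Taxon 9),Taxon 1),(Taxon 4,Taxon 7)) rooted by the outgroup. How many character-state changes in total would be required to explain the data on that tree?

9

Map each character onto (((Taxon 5,Taxon 9),Taxon 1),(Taxon 4,Taxon 7)) (rooted by Outgroup) and count the minimum state changes it requires (Fitch parsimony):
stem photosynthetic: 1; setae branched: 1; wing venation reduced: 2; bioluminescent organ: 3; prehensile tail: 2.
Total tree length = 9.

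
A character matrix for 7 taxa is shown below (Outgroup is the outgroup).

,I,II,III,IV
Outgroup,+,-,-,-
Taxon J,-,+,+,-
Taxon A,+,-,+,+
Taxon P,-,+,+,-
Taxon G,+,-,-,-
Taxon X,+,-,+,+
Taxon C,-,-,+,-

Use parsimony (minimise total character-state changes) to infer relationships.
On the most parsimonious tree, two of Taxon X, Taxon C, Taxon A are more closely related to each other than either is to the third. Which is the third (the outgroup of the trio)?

Taxon C

Character polarity is set by the outgroup: the derived state is whichever differs from the outgroup's state, so for I the derived state is '-', and for the remaining characters it is '+'.
I: derived state '-' in Taxon C, Taxon J, and Taxon P only — synapomorphy for {Taxon C, Taxon J, Taxon P}.
Only Taxon J and Taxon P show the derived state '+' for II, supporting them as a clade.
III (derived state '+') is shared by Taxon A, Taxon C, Taxon J, Taxon P, and Taxon X — a synapomorphy uniting that clade.
IV (derived state '+') is shared by Taxon A and Taxon X — a synapomorphy uniting that clade.
Most parsimonious ingroup topology: ((((Taxon J,Taxon P),Taxon C),(Taxon A,Taxon X)),Taxon G).
Taxon X and Taxon A share a more recent common ancestor with each other than either does with Taxon C, so Taxon C is the least closely related of the three.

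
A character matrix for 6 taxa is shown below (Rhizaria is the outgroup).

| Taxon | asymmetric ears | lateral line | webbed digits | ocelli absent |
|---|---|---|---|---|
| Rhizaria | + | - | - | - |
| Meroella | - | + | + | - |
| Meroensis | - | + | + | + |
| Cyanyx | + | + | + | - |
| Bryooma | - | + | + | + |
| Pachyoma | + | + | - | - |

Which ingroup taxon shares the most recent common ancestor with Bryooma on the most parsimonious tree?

Character polarity is set by the outgroup: the derived state is whichever differs from the outgroup's state, so for asymmetric ears the derived state is '-', and for the remaining characters it is '+'.
asymmetric ears (derived state '-') is shared by Bryooma, Meroella, and Meroensis — a synapomorphy uniting that clade.
All ingroup taxa share the derived state '+' for lateral line; it defines the ingroup but does not resolve relationships within it.
webbed digits (derived state '+') is shared by Bryooma, Cyanyx, Meroella, and Meroensis — a synapomorphy uniting that clade.
ocelli absent: derived state '+' in Bryooma and Meroensis only — synapomorphy for {Bryooma, Meroensis}.
Most parsimonious ingroup topology: (((Meroella,(Meroensis,Bryooma)),Cyanyx),Pachyoma).
Bryooma and Meroensis form a cherry on this tree, so they are sister taxa.

Meroensis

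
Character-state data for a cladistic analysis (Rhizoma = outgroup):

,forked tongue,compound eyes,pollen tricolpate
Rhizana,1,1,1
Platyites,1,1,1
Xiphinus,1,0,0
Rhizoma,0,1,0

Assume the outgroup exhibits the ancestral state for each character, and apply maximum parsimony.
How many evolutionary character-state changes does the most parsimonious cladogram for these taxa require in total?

3

Character polarity is set by the outgroup: the derived state is whichever differs from the outgroup's state, so for compound eyes the derived state is '0', and for the remaining characters it is '1'.
forked tongue (derived state '1') is shared by all ingroup taxa — unites the whole ingroup.
compound eyes: derived state '0' in Xiphinus only — an autapomorphy, so it tells us nothing about relationships among taxa.
pollen tricolpate (derived state '1') is shared by Platyites and Rhizana — a synapomorphy uniting that clade.
Most parsimonious ingroup topology: (Xiphinus,(Platyites,Rhizana)).
Changes per character on this tree: forked tongue: 1; compound eyes: 1; pollen tricolpate: 1.
Total = 3.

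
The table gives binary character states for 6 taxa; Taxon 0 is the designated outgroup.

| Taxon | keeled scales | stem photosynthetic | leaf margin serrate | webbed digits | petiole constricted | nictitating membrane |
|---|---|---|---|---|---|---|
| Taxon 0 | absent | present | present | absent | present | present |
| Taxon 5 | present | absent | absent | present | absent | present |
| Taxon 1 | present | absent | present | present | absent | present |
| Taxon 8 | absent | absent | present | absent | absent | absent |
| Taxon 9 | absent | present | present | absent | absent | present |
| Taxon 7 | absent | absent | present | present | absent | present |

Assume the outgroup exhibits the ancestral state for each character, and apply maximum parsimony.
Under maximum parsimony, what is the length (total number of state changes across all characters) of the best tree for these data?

6

Character polarity is set by the outgroup: the derived state is whichever differs from the outgroup's state, so for stem photosynthetic, leaf margin serrate, petiole constricted, nictitating membrane the derived state is 'absent', and for the remaining characters it is 'present'.
keeled scales (derived state 'present') is shared by Taxon 1 and Taxon 5 — a synapomorphy uniting that clade.
Only Taxon 1, Taxon 5, Taxon 7, and Taxon 8 show the derived state 'absent' for stem photosynthetic, supporting them as a clade.
leaf margin serrate (derived state 'absent') is unique to Taxon 5 (autapomorphy; uninformative for grouping).
webbed digits (derived state 'present') is shared by Taxon 1, Taxon 5, and Taxon 7 — a synapomorphy uniting that clade.
All ingroup taxa share the derived state 'absent' for petiole constricted; it defines the ingroup but does not resolve relationships within it.
nictitating membrane (derived state 'absent') is unique to Taxon 8 (autapomorphy; uninformative for grouping).
Most parsimonious ingroup topology: ((((Taxon 5,Taxon 1),Taxon 7),Taxon 8),Taxon 9).
Changes per character on this tree: keeled scales: 1; stem photosynthetic: 1; leaf margin serrate: 1; webbed digits: 1; petiole constricted: 1; nictitating membrane: 1.
Total = 6.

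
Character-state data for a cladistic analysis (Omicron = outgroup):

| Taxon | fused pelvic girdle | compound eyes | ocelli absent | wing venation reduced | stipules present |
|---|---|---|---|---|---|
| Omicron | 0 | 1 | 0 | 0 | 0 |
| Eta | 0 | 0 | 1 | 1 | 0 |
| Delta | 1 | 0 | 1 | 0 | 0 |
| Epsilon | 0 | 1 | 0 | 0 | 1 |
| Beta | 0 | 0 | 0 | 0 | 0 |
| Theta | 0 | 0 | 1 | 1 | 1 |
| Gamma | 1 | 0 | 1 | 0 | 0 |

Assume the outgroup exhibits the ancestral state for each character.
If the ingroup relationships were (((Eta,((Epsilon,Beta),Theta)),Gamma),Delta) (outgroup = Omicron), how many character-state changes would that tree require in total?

Map each character onto (((Eta,((Epsilon,Beta),Theta)),Gamma),Delta) (rooted by Omicron) and count the minimum state changes it requires (Fitch parsimony):
fused pelvic girdle: 2; compound eyes: 2; ocelli absent: 2; wing venation reduced: 2; stipules present: 2.
Total tree length = 10.

10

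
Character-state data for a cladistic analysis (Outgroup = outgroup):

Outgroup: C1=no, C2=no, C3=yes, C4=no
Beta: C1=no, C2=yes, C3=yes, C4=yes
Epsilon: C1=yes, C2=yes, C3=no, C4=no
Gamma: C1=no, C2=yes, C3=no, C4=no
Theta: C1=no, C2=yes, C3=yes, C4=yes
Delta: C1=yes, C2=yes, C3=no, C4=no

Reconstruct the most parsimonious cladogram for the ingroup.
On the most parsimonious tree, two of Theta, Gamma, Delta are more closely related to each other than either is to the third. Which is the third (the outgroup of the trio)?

Theta

Character polarity is set by the outgroup: the derived state is whichever differs from the outgroup's state, so for C3 the derived state is 'no', and for the remaining characters it is 'yes'.
C1 (derived state 'yes') is shared by Delta and Epsilon — a synapomorphy uniting that clade.
C2 (derived state 'yes') is shared by all ingroup taxa — unites the whole ingroup.
C3 (derived state 'no') is shared by Delta, Epsilon, and Gamma — a synapomorphy uniting that clade.
C4 (derived state 'yes') is shared by Beta and Theta — a synapomorphy uniting that clade.
Most parsimonious ingroup topology: ((Beta,Theta),((Epsilon,Delta),Gamma)).
Gamma and Delta share a more recent common ancestor with each other than either does with Theta, so Theta is the least closely related of the three.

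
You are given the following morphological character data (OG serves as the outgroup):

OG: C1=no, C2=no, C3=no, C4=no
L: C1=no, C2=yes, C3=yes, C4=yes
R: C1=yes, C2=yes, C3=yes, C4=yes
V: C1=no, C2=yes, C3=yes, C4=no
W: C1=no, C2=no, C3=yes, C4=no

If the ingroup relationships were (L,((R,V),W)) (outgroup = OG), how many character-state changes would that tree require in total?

6

Map each character onto (L,((R,V),W)) (rooted by OG) and count the minimum state changes it requires (Fitch parsimony):
C1: 1; C2: 2; C3: 1; C4: 2.
Total tree length = 6.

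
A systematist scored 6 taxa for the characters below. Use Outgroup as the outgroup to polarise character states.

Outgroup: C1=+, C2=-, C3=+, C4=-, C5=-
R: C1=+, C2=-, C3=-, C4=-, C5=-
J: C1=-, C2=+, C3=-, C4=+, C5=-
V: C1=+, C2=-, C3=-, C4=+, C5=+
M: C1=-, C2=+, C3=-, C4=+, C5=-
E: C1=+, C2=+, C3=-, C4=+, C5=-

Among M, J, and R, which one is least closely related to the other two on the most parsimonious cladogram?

R

Character polarity is set by the outgroup: the derived state is whichever differs from the outgroup's state, so for C1, C3 the derived state is '-', and for the remaining characters it is '+'.
C1 (derived state '-') is shared by J and M — a synapomorphy uniting that clade.
Only E, J, and M show the derived state '+' for C2, supporting them as a clade.
All ingroup taxa share the derived state '-' for C3; it defines the ingroup but does not resolve relationships within it.
Only E, J, M, and V show the derived state '+' for C4, supporting them as a clade.
C5: derived state '+' in V only — an autapomorphy, so it tells us nothing about relationships among taxa.
Most parsimonious ingroup topology: (R,(((J,M),E),V)).
M and J share a more recent common ancestor with each other than either does with R, so R is the least closely related of the three.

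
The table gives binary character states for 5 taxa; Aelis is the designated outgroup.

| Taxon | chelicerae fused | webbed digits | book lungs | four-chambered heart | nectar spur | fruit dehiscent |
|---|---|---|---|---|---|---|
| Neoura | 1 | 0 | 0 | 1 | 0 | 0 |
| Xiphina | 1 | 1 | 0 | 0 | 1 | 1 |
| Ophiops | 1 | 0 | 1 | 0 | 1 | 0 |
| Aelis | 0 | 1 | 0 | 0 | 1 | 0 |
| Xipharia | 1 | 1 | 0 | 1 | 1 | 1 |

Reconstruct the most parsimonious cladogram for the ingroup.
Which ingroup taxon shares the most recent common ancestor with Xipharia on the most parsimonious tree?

Xiphina

Character polarity is set by the outgroup: the derived state is whichever differs from the outgroup's state, so for webbed digits, nectar spur the derived state is '0', and for the remaining characters it is '1'.
chelicerae fused (derived state '1') is shared by all ingroup taxa — unites the whole ingroup.
webbed digits (derived state '0') is shared by Neoura and Ophiops — a synapomorphy uniting that clade.
book lungs (derived state '1') is unique to Ophiops (autapomorphy; uninformative for grouping).
four-chambered heart groups Neoura and Xipharia, which is incompatible with the clades supported by the remaining characters; treating it as convergent (homoplasy) costs fewer steps than any alternative tree.
nectar spur (derived state '0') is unique to Neoura (autapomorphy; uninformative for grouping).
fruit dehiscent: derived state '1' in Xipharia and Xiphina only — synapomorphy for {Xipharia, Xiphina}.
Most parsimonious ingroup topology: ((Ophiops,Neoura),(Xiphina,Xipharia)).
Xipharia and Xiphina form a cherry on this tree, so they are sister taxa.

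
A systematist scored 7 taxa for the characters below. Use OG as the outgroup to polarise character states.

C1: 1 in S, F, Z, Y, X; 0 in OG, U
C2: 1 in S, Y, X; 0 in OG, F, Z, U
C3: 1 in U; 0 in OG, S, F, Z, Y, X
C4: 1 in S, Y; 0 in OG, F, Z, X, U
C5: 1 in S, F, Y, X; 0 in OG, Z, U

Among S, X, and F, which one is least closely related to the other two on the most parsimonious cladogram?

F

The outgroup has state '0' for every character, so '1' is the derived state throughout.
Only F, S, X, Y, and Z show the derived state '1' for C1, supporting them as a clade.
C2 (derived state '1') is shared by S, X, and Y — a synapomorphy uniting that clade.
C3 (derived state '1') is unique to U (autapomorphy; uninformative for grouping).
C4: derived state '1' in S and Y only — synapomorphy for {S, Y}.
C5 (derived state '1') is shared by F, S, X, and Y — a synapomorphy uniting that clade.
Most parsimonious ingroup topology: (((((S,Y),X),F),Z),U).
X and S share a more recent common ancestor with each other than either does with F, so F is the least closely related of the three.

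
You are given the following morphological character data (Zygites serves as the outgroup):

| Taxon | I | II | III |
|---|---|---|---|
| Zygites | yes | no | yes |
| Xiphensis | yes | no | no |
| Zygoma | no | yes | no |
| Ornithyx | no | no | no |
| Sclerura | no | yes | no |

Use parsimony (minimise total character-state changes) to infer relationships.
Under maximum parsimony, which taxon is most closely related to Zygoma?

Character polarity is set by the outgroup: the derived state is whichever differs from the outgroup's state, so for I, III the derived state is 'no', and for the remaining characters it is 'yes'.
Only Ornithyx, Sclerura, and Zygoma show the derived state 'no' for I, supporting them as a clade.
II (derived state 'yes') is shared by Sclerura and Zygoma — a synapomorphy uniting that clade.
III (derived state 'no') is shared by all ingroup taxa — unites the whole ingroup.
Most parsimonious ingroup topology: (Xiphensis,((Zygoma,Sclerura),Ornithyx)).
Zygoma and Sclerura form a cherry on this tree, so they are sister taxa.

Sclerura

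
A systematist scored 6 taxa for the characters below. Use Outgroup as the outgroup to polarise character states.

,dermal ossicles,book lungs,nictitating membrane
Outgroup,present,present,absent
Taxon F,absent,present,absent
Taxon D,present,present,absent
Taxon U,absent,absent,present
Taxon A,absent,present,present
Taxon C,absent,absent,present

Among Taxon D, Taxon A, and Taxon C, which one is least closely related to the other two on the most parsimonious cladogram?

Character polarity is set by the outgroup: the derived state is whichever differs from the outgroup's state, so for dermal ossicles, book lungs the derived state is 'absent', and for the remaining characters it is 'present'.
dermal ossicles: derived state 'absent' in Taxon A, Taxon C, Taxon F, and Taxon U only — synapomorphy for {Taxon A, Taxon C, Taxon F, Taxon U}.
book lungs (derived state 'absent') is shared by Taxon C and Taxon U — a synapomorphy uniting that clade.
nictitating membrane (derived state 'present') is shared by Taxon A, Taxon C, and Taxon U — a synapomorphy uniting that clade.
Most parsimonious ingroup topology: ((Taxon F,((Taxon U,Taxon C),Taxon A)),Taxon D).
Taxon C and Taxon A share a more recent common ancestor with each other than either does with Taxon D, so Taxon D is the least closely related of the three.

Taxon D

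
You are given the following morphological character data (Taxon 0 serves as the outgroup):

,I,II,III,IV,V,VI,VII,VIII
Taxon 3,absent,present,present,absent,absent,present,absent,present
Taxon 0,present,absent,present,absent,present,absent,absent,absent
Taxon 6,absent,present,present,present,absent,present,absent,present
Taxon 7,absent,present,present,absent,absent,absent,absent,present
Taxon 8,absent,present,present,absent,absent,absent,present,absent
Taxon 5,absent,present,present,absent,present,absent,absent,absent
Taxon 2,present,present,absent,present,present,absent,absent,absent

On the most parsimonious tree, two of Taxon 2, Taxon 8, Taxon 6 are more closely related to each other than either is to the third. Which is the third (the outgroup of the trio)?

Character polarity is set by the outgroup: the derived state is whichever differs from the outgroup's state, so for I, III, V the derived state is 'absent', and for the remaining characters it is 'present'.
Only Taxon 3, Taxon 5, Taxon 6, Taxon 7, and Taxon 8 show the derived state 'absent' for I, supporting them as a clade.
II (derived state 'present') is shared by all ingroup taxa — unites the whole ingroup.
III: derived state 'absent' in Taxon 2 only — an autapomorphy, so it tells us nothing about relationships among taxa.
IV groups Taxon 2 and Taxon 6, which is incompatible with the clades supported by the remaining characters; treating it as convergent (homoplasy) costs fewer steps than any alternative tree.
Only Taxon 3, Taxon 6, Taxon 7, and Taxon 8 show the derived state 'absent' for V, supporting them as a clade.
Only Taxon 3 and Taxon 6 show the derived state 'present' for VI, supporting them as a clade.
VII: derived state 'present' in Taxon 8 only — an autapomorphy, so it tells us nothing about relationships among taxa.
Only Taxon 3, Taxon 6, and Taxon 7 show the derived state 'present' for VIII, supporting them as a clade.
Most parsimonious ingroup topology: ((Taxon 5,((Taxon 7,(Taxon 6,Taxon 3)),Taxon 8)),Taxon 2).
Taxon 6 and Taxon 8 share a more recent common ancestor with each other than either does with Taxon 2, so Taxon 2 is the least closely related of the three.

Taxon 2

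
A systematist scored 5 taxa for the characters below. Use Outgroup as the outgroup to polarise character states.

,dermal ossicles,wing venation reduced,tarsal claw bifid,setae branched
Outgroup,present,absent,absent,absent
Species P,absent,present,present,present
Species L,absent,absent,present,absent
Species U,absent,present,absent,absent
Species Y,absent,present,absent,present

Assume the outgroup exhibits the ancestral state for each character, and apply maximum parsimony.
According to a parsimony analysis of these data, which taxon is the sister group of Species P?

Character polarity is set by the outgroup: the derived state is whichever differs from the outgroup's state, so for dermal ossicles the derived state is 'absent', and for the remaining characters it is 'present'.
dermal ossicles (derived state 'absent') is shared by all ingroup taxa — unites the whole ingroup.
wing venation reduced (derived state 'present') is shared by Species P, Species U, and Species Y — a synapomorphy uniting that clade.
tarsal claw bifid (state 'present') occurs in Species L and Species P but conflicts with the nesting implied by the other characters — most parsimoniously interpreted as homoplasy.
Only Species P and Species Y show the derived state 'present' for setae branched, supporting them as a clade.
Most parsimonious ingroup topology: (Species L,((Species P,Species Y),Species U)).
Species P and Species Y form a cherry on this tree, so they are sister taxa.

Species Y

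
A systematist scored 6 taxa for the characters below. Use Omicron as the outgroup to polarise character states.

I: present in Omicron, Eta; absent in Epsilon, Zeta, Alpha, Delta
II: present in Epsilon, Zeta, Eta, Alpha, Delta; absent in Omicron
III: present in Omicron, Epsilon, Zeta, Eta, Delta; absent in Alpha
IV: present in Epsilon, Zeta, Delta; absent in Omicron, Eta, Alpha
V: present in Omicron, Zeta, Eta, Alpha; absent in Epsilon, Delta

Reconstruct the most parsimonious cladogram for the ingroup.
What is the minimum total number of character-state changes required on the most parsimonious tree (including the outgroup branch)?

Character polarity is set by the outgroup: the derived state is whichever differs from the outgroup's state, so for I, III, V the derived state is 'absent', and for the remaining characters it is 'present'.
I: derived state 'absent' in Alpha, Delta, Epsilon, and Zeta only — synapomorphy for {Alpha, Delta, Epsilon, Zeta}.
II (derived state 'present') is shared by all ingroup taxa — unites the whole ingroup.
III (derived state 'absent') is unique to Alpha (autapomorphy; uninformative for grouping).
IV: derived state 'present' in Delta, Epsilon, and Zeta only — synapomorphy for {Delta, Epsilon, Zeta}.
V: derived state 'absent' in Delta and Epsilon only — synapomorphy for {Delta, Epsilon}.
Most parsimonious ingroup topology: ((((Epsilon,Delta),Zeta),Alpha),Eta).
Changes per character on this tree: I: 1; II: 1; III: 1; IV: 1; V: 1.
Total = 5.

5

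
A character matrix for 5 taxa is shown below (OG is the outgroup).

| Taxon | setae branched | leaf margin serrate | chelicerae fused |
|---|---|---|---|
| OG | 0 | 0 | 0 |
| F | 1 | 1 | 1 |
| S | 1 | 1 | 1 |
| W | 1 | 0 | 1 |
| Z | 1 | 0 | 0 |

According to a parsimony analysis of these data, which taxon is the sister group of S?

The outgroup has state '0' for every character, so '1' is the derived state throughout.
All ingroup taxa share the derived state '1' for setae branched; it defines the ingroup but does not resolve relationships within it.
leaf margin serrate: derived state '1' in F and S only — synapomorphy for {F, S}.
Only F, S, and W show the derived state '1' for chelicerae fused, supporting them as a clade.
Most parsimonious ingroup topology: (((F,S),W),Z).
S and F form a cherry on this tree, so they are sister taxa.

F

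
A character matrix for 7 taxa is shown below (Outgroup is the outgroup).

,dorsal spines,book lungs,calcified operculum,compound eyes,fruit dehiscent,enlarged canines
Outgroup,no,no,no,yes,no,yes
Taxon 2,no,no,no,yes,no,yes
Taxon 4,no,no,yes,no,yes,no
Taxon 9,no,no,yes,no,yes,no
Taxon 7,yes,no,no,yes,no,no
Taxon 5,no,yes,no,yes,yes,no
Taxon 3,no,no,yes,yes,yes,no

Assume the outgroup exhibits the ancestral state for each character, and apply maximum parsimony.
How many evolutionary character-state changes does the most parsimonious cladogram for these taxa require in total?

6

Character polarity is set by the outgroup: the derived state is whichever differs from the outgroup's state, so for compound eyes, enlarged canines the derived state is 'no', and for the remaining characters it is 'yes'.
dorsal spines (derived state 'yes') is unique to Taxon 7 (autapomorphy; uninformative for grouping).
book lungs (derived state 'yes') is unique to Taxon 5 (autapomorphy; uninformative for grouping).
calcified operculum (derived state 'yes') is shared by Taxon 3, Taxon 4, and Taxon 9 — a synapomorphy uniting that clade.
Only Taxon 4 and Taxon 9 show the derived state 'no' for compound eyes, supporting them as a clade.
fruit dehiscent (derived state 'yes') is shared by Taxon 3, Taxon 4, Taxon 5, and Taxon 9 — a synapomorphy uniting that clade.
enlarged canines (derived state 'no') is shared by Taxon 3, Taxon 4, Taxon 5, Taxon 7, and Taxon 9 — a synapomorphy uniting that clade.
Most parsimonious ingroup topology: (Taxon 2,((((Taxon 4,Taxon 9),Taxon 3),Taxon 5),Taxon 7)).
Changes per character on this tree: dorsal spines: 1; book lungs: 1; calcified operculum: 1; compound eyes: 1; fruit dehiscent: 1; enlarged canines: 1.
Total = 6.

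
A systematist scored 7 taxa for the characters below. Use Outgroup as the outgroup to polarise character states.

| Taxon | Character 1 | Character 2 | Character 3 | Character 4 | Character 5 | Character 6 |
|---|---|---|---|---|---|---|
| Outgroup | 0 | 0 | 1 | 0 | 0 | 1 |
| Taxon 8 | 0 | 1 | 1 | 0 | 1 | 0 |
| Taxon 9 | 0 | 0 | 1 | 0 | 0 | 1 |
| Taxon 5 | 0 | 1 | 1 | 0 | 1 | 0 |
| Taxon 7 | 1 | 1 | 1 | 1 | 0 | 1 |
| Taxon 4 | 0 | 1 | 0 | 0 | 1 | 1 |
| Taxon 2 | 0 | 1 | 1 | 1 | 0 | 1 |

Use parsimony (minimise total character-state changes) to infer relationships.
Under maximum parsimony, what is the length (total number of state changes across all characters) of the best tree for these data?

6

Character polarity is set by the outgroup: the derived state is whichever differs from the outgroup's state, so for Character 3, Character 6 the derived state is '0', and for the remaining characters it is '1'.
Character 1: derived state '1' in Taxon 7 only — an autapomorphy, so it tells us nothing about relationships among taxa.
Character 2: derived state '1' in Taxon 2, Taxon 4, Taxon 5, Taxon 7, and Taxon 8 only — synapomorphy for {Taxon 2, Taxon 4, Taxon 5, Taxon 7, Taxon 8}.
Character 3 (derived state '0') is unique to Taxon 4 (autapomorphy; uninformative for grouping).
Character 4: derived state '1' in Taxon 2 and Taxon 7 only — synapomorphy for {Taxon 2, Taxon 7}.
Character 5 (derived state '1') is shared by Taxon 4, Taxon 5, and Taxon 8 — a synapomorphy uniting that clade.
Character 6 (derived state '0') is shared by Taxon 5 and Taxon 8 — a synapomorphy uniting that clade.
Most parsimonious ingroup topology: (((Taxon 2,Taxon 7),((Taxon 5,Taxon 8),Taxon 4)),Taxon 9).
Changes per character on this tree: Character 1: 1; Character 2: 1; Character 3: 1; Character 4: 1; Character 5: 1; Character 6: 1.
Total = 6.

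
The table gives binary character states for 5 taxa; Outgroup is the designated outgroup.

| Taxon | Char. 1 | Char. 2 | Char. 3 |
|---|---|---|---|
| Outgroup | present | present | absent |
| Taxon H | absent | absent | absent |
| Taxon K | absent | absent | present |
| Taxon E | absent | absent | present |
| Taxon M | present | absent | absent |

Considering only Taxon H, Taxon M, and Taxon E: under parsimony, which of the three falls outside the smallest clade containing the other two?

Taxon M

Character polarity is set by the outgroup: the derived state is whichever differs from the outgroup's state, so for Char. 1, Char. 2 the derived state is 'absent', and for the remaining characters it is 'present'.
Char. 1: derived state 'absent' in Taxon E, Taxon H, and Taxon K only — synapomorphy for {Taxon E, Taxon H, Taxon K}.
All ingroup taxa share the derived state 'absent' for Char. 2; it defines the ingroup but does not resolve relationships within it.
Char. 3 (derived state 'present') is shared by Taxon E and Taxon K — a synapomorphy uniting that clade.
Most parsimonious ingroup topology: ((Taxon H,(Taxon K,Taxon E)),Taxon M).
Taxon E and Taxon H share a more recent common ancestor with each other than either does with Taxon M, so Taxon M is the least closely related of the three.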